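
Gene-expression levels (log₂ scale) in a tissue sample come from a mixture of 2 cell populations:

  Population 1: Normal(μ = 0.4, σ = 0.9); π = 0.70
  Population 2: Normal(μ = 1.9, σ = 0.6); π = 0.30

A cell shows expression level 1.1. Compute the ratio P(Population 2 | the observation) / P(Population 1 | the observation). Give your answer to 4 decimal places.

Only the two components matter; the odds are (P(Z=i) f_i(x)) / (P(Z=j) f_j(x)).
Evaluate each component's likelihood at the observed value:
  p_1 = 0.327572
  p_2 = 0.27335
Posterior odds = (P(Z=2)·p_2) / (P(Z=1)·p_1) = (0.30·0.27335) / (0.70·0.327572) = 0.082005 / 0.2293 ≈ 0.3576

0.3576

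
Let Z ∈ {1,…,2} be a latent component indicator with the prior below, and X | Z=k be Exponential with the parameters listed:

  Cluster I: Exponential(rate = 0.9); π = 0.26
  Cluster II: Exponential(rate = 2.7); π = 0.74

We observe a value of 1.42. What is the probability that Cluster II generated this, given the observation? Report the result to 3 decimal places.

Apply Bayes' rule: the posterior for each component is proportional to its prior times its likelihood at x.
Component likelihoods at x = 1.42:
  f_I = 0.250735
  f_II = 0.058382
Prior × likelihood for each component:
  π_I·f_I = 0.26 × 0.250735 = 0.065191
  π_II·f_II = 0.74 × 0.058382 = 0.0432027
Sum: 0.065191 + 0.0432027 = 0.108394
P(Cluster II | 1.42) ≈ 0.399

0.399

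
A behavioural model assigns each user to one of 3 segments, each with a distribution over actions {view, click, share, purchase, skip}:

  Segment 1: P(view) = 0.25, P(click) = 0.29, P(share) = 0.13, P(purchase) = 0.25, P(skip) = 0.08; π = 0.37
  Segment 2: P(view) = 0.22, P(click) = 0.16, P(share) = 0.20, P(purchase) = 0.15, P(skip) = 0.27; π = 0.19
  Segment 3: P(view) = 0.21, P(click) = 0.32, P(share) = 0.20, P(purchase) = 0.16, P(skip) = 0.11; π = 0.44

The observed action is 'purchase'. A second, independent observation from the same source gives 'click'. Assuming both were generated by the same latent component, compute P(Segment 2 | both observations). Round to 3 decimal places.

0.085

By Bayes' theorem, P(k | x) = π_k f_k(x) / Σ_j π_j f_j(x).
Since both observations come from the same component, the likelihood for component k is f_k(x₁)·f_k(x₂).
  L_1 = [0.25] × [0.29] = 0.0725
  L_2 = [0.15] × [0.16] = 0.024
  L_3 = [0.16] × [0.32] = 0.0512
Multiply by the mixture weights:
  π_1·L_1 = 0.37 × 0.0725 = 0.026825
  π_2·L_2 = 0.19 × 0.024 = 0.00456
  π_3·L_3 = 0.44 × 0.0512 = 0.022528
Denominator: 0.026825 + 0.00456 + 0.022528 = 0.053913
Responsibility of Segment 2: 0.00456 / 0.053913 ≈ 0.085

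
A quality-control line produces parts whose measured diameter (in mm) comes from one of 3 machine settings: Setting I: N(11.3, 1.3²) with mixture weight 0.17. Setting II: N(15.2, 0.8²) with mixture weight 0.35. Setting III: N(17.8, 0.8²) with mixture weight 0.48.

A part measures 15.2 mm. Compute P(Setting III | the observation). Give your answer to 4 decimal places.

Apply Bayes' rule: the posterior for each component is proportional to its prior times its likelihood at x.
Evaluate each component's likelihood at the observed value:
  L_I = 0.00340911
  L_II = 0.498678
  L_III = 0.00253631
Prior × likelihood for each component:
  P(Z=I)·L_I = 0.17 × 0.00340911 = 0.000579549
  P(Z=II)·L_II = 0.35 × 0.498678 = 0.174537
  P(Z=III)·L_III = 0.48 × 0.00253631 = 0.00121743
Evidence: 0.000579549 + 0.174537 + 0.00121743 = 0.176334
P(Setting III | data) ≈ 0.0069

0.0069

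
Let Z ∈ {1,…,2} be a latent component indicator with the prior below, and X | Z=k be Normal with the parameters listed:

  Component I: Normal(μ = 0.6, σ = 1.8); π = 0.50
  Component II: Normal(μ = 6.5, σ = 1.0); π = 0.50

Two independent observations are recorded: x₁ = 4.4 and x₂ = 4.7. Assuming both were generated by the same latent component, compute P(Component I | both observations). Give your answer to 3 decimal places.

0.102

Apply Bayes' rule: the posterior for each component is proportional to its prior times its likelihood at x.
Since both observations come from the same component, the likelihood for component k is f_k(x₁)·f_k(x₂).
  L_I = [(1/(1.8·√(2π)))·exp(−(4.4−0.6)²/(2·1.8²)) = 0.221635·exp(-2.22840) = 0.0238703] × [0.0165584] = 0.000395254
  L_II = [(1/(1.0·√(2π)))·exp(−(4.4−6.5)²/(2·1.0²)) = 0.398942·exp(-2.20500) = 0.0439836] × [0.0789502] = 0.00347251
Prior × likelihood for each component:
  π_I·L_I = 0.50 × 0.000395254 = 0.000197627
  π_II·L_II = 0.50 × 0.00347251 = 0.00173626
Evidence: 0.000197627 + 0.00173626 = 0.00193388
P(Component I | data) ≈ 0.102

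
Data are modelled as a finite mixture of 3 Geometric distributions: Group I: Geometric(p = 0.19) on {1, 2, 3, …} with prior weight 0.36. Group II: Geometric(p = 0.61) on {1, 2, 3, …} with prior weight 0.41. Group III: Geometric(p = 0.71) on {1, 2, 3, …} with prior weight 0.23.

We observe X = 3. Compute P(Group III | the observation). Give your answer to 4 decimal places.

P(component k | x) = π_k·f_k(x) / marginal(x), where marginal(x) = Σ_j π_j·f_j(x).
Component likelihoods at x = 3:
  f_I = 0.124659
  f_II = 0.092781
  f_III = 0.059711
Unnormalised posteriors:
  π_I·f_I = 0.36 × 0.124659 = 0.0448772
  π_II·f_II = 0.41 × 0.092781 = 0.0380402
  π_III·f_III = 0.23 × 0.059711 = 0.0137335
Marginal: 0.0448772 + 0.0380402 + 0.0137335 = 0.096651
Responsibility of Group III: 0.0137335 / 0.096651 ≈ 0.1421

0.1421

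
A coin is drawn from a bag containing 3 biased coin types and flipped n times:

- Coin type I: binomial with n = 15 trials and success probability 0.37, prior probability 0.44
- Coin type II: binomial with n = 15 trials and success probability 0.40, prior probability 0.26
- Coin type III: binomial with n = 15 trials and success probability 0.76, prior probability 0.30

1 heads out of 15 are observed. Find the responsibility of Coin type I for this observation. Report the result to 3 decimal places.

Apply Bayes' rule: the posterior for each component is proportional to its prior times its likelihood at x.
Binomial probabilities:
  p_I = 0.00861114
  p_II = 0.00470185
  p_III = 2.39807e-08
Weight by the priors:
  π_I·p_I = 0.44 × 0.00861114 = 0.0037889
  π_II·p_II = 0.26 × 0.00470185 = 0.00122248
  π_III·p_III = 0.30 × 2.39807e-08 = 7.19422e-09
Normaliser: 0.0037889 + 0.00122248 + 7.19422e-09 = 0.00501139
Responsibility of Coin type I: 0.0037889 / 0.00501139 ≈ 0.756

0.756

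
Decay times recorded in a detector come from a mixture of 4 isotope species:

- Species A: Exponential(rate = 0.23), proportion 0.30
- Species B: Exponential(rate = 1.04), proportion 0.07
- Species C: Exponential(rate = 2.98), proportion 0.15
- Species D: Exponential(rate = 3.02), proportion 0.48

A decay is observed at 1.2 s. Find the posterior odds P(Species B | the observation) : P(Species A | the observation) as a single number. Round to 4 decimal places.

0.3992

Only the two components matter; the odds are (π_i f_i(x)) / (π_j f_j(x)).
Exponential densities:
  f_A = 0.23·e^(−0.23·1.2) = 0.23·e^(−0.2760) = 0.174527
  f_B = 1.04·e^(−1.04·1.2) = 1.04·e^(−1.2480) = 0.298562
  f_C = 2.98·e^(−2.98·1.2) = 2.98·e^(−3.5760) = 0.0834025
  f_D = 3.02·e^(−3.02·1.2) = 3.02·e^(−3.6240) = 0.0805608
Posterior odds = (π_B·f_B) / (π_A·f_A) = (0.07·0.298562) / (0.30·0.174527) = 0.0208993 / 0.0523581 ≈ 0.3992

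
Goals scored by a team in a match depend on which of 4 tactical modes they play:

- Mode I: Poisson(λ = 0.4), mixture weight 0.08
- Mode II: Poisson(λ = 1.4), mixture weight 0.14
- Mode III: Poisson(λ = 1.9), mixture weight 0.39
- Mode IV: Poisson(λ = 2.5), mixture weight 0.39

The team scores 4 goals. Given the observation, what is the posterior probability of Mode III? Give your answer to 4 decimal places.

P(component k | x) = w_k·f_k(x) / marginal(x), where marginal(x) = Σ_j w_j·f_j(x).
Component likelihoods at x = 4 goals:
  L_I = e^(−0.4)·0.4^4/4! = 0.000715008
  L_II = e^(−1.4)·1.4^4/4! = 0.039472
  L_III = e^(−1.9)·1.9^4/4! = 0.0812164
  L_IV = e^(−2.5)·2.5^4/4! = 0.133602
Weight by the priors:
  w_I·L_I = 0.08 × 0.000715008 = 5.72006e-05
  w_II·L_II = 0.14 × 0.039472 = 0.00552607
  w_III·L_III = 0.39 × 0.0812164 = 0.0316744
  w_IV·L_IV = 0.39 × 0.133602 = 0.0521047
Marginal: 5.72006e-05 + 0.00552607 + 0.0316744 + 0.0521047 = 0.0893624
Responsibility of Mode III: 0.0316744 / 0.0893624 ≈ 0.3544

0.3544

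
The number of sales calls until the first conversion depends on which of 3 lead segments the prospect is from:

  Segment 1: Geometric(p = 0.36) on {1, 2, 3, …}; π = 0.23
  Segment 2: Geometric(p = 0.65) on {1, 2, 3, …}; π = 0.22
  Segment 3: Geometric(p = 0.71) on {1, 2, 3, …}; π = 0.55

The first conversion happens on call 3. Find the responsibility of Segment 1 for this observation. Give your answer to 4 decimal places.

P(component k | x) = w_k·f_k(x) / marginal(x), where marginal(x) = Σ_j w_j·f_j(x).
Geometric probabilities:
  p_1 = 0.147456
  p_2 = 0.079625
  p_3 = 0.059711
Unnormalised posteriors:
  w_1·p_1 = 0.23 × 0.147456 = 0.0339149
  w_2·p_2 = 0.22 × 0.079625 = 0.0175175
  w_3·p_3 = 0.55 × 0.059711 = 0.0328411
Normaliser: 0.0339149 + 0.0175175 + 0.0328411 = 0.0842734
Responsibility of Segment 1: 0.0339149 / 0.0842734 ≈ 0.4024

0.4024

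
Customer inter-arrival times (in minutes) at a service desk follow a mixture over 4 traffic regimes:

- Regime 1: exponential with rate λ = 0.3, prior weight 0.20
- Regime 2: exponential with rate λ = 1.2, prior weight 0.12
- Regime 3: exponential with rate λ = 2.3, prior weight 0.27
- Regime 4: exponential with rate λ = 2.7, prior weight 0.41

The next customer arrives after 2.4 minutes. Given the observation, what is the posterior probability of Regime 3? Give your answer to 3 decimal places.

Apply Bayes' rule: the posterior for each component is proportional to its prior times its likelihood at x.
Component likelihoods at x = 2.4 minutes:
  L_1 = 0.3·e^(−0.3·2.4) = 0.3·e^(−0.7200) = 0.146026
  L_2 = 1.2·e^(−1.2·2.4) = 1.2·e^(−2.8800) = 0.0673617
  L_3 = 2.3·e^(−2.3·2.4) = 2.3·e^(−5.5200) = 0.00921345
  L_4 = 2.7·e^(−2.7·2.4) = 2.7·e^(−6.4800) = 0.00414129
Prior × likelihood for each component:
  w_1·L_1 = 0.20 × 0.146026 = 0.0292051
  w_2·L_2 = 0.12 × 0.0673617 = 0.00808341
  w_3·L_3 = 0.27 × 0.00921345 = 0.00248763
  w_4·L_4 = 0.41 × 0.00414129 = 0.00169793
Sum: 0.0292051 + 0.00808341 + 0.00248763 + 0.00169793 = 0.0414741
So the posterior for Regime 3 is 0.00248763 / 0.0414741 ≈ 0.060.

0.060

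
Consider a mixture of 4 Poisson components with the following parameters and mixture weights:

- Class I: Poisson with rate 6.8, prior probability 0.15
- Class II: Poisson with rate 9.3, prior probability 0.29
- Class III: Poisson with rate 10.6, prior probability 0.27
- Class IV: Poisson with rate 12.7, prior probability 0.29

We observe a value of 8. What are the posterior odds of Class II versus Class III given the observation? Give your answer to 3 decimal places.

Since P(k|x) ∝ P(Z=k) f_k(x), the posterior odds are P(Z=i) f_i(x) / (P(Z=j) f_j(x)).
Evaluate each component's likelihood at the observed value:
  f_I = 0.126284
  f_II = 0.126883
  f_III = 0.0984929
  f_IV = 0.0512117
Posterior odds = (P(Z=II)·f_II) / (P(Z=III)·f_III) = (0.29·0.126883) / (0.27·0.0984929) = 0.0367962 / 0.0265931 ≈ 1.384

1.384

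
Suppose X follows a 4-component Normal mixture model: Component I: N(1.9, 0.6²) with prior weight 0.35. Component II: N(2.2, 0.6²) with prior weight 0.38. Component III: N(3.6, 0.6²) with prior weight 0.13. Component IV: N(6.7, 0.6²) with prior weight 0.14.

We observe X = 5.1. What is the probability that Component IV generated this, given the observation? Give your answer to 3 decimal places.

0.412

Posterior ∝ prior × likelihood, so P(k | x) ∝ P(Z=k) f_k(x); normalise over all components.
Component likelihoods at x = 5.1:
  p_I = 4.42717e-07
  p_II = 5.62287e-06
  p_III = 0.0292138
  p_IV = 0.0189933
Multiply by the mixture weights:
  P(Z=I)·p_I = 0.35 × 4.42717e-07 = 1.54951e-07
  P(Z=II)·p_II = 0.38 × 5.62287e-06 = 2.13669e-06
  P(Z=III)·p_III = 0.13 × 0.0292138 = 0.0037978
  P(Z=IV)·p_IV = 0.14 × 0.0189933 = 0.00265906
Normaliser: 1.54951e-07 + 2.13669e-06 + 0.0037978 + 0.00265906 = 0.00645915
Responsibility of Component IV: 0.00265906 / 0.00645915 ≈ 0.412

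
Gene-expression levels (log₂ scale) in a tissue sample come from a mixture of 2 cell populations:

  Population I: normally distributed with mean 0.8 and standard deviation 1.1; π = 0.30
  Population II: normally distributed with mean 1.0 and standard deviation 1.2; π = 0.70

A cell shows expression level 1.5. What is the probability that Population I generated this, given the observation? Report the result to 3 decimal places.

0.294

Posterior ∝ prior × likelihood, so P(k | x) ∝ w_k f_k(x); normalise over all components.
Evaluate each component's likelihood at the observed value:
  L_I = (1/(1.1·√(2π)))·exp(−(1.5−0.8)²/(2·1.1²)) = 0.362675·exp(-0.20248) = 0.296198
  L_II = (1/(1.2·√(2π)))·exp(−(1.5−1.0)²/(2·1.2²)) = 0.332452·exp(-0.08681) = 0.30481
Weight by the priors:
  w_I·L_I = 0.30 × 0.296198 = 0.0888593
  w_II·L_II = 0.70 × 0.30481 = 0.213367
Normaliser: 0.0888593 + 0.213367 = 0.302227
P(Population I | 1.5) ≈ 0.294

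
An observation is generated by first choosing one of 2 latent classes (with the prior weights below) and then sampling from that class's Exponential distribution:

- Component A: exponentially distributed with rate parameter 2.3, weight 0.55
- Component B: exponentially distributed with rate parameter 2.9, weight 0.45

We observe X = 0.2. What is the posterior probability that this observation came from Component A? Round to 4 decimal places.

Posterior ∝ prior × likelihood, so P(k | x) ∝ P(Z=k) f_k(x); normalise over all components.
Evaluate each component's likelihood at the observed value:
  p_A = 2.3·e^(−2.3·0.2) = 2.3·e^(−0.4600) = 1.45195
  p_B = 2.9·e^(−2.9·0.2) = 2.9·e^(−0.5800) = 1.62371
Prior × likelihood for each component:
  P(Z=A)·p_A = 0.55 × 1.45195 = 0.798574
  P(Z=B)·p_B = 0.45 × 1.62371 = 0.730667
Evidence: 0.798574 + 0.730667 = 1.52924
So the posterior for Component A is 0.798574 / 1.52924 ≈ 0.5222.

0.5222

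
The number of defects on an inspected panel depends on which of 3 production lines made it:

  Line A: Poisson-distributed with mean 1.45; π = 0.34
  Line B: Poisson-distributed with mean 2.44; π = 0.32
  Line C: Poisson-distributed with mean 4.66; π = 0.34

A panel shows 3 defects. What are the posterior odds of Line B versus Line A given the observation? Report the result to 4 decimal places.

Posterior odds = (P(Z=i) f_i(x)) / (P(Z=j) f_j(x)); the normalising sum cancels.
Poisson probabilities:
  f_A = e^(−1.45)·1.45^3/3! = 0.119186
  f_B = e^(−2.44)·2.44^3/3! = 0.211028
  f_C = e^(−4.66)·4.66^3/3! = 0.159659
0.0675289 / 0.0405233 ≈ 1.6664

1.6664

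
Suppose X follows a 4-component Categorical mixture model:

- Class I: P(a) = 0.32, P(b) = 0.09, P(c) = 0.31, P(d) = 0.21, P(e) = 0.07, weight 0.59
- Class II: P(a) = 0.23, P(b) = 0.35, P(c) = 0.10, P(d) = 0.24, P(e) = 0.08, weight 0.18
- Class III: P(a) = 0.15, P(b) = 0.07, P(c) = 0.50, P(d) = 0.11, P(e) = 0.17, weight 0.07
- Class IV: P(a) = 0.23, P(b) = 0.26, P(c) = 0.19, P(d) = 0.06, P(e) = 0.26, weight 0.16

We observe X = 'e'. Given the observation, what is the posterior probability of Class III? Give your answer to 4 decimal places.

0.1090

The responsibility of component k is π_k f_k(x) divided by Σ_j π_j f_j(x).
Categorical probabilities:
  L_I = P(e | comp) = 0.07
  L_II = P(e | comp) = 0.08
  L_III = P(e | comp) = 0.17
  L_IV = P(e | comp) = 0.26
Multiply by the mixture weights:
  π_I·L_I = 0.59 × 0.07 = 0.0413
  π_II·L_II = 0.18 × 0.08 = 0.0144
  π_III·L_III = 0.07 × 0.17 = 0.0119
  π_IV·L_IV = 0.16 × 0.26 = 0.0416
Denominator: 0.0413 + 0.0144 + 0.0119 + 0.0416 = 0.1092
P(Class III | the observation) = 0.0119 / 0.1092 ≈ 0.1090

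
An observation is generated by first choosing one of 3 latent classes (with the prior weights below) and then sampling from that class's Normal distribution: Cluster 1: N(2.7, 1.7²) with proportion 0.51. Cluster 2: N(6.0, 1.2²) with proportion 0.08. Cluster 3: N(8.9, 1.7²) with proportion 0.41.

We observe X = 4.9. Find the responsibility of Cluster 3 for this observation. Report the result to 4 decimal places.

0.0802

P(component k | x) = π_k·f_k(x) / marginal(x), where marginal(x) = Σ_j π_j·f_j(x).
Evaluate each component's likelihood at the observed value:
  L_1 = 0.101577
  L_2 = 0.218406
  L_3 = 0.014732
Prior × likelihood for each component:
  π_1·L_1 = 0.51 × 0.101577 = 0.0518043
  π_2·L_2 = 0.08 × 0.218406 = 0.0174725
  π_3·L_3 = 0.41 × 0.014732 = 0.00604012
Evidence: 0.0518043 + 0.0174725 + 0.00604012 = 0.0753169
P(Cluster 3 | the observation) ≈ 0.0802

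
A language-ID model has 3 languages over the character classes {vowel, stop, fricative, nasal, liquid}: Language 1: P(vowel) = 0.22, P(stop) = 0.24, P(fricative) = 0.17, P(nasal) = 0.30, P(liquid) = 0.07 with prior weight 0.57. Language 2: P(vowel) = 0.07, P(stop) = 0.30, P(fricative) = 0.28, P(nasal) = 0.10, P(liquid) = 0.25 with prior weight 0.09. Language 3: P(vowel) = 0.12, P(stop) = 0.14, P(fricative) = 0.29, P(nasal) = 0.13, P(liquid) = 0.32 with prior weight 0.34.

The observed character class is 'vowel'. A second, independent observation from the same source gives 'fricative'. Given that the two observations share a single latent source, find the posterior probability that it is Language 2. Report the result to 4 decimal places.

0.0505

Apply Bayes' rule: the posterior for each component is proportional to its prior times its likelihood at x.
Since both observations come from the same component, the likelihood for component k is f_k(x₁)·f_k(x₂).
  f_1 = [P(vowel | comp) = 0.22] × [0.17] = 0.0374
  f_2 = [P(vowel | comp) = 0.07] × [0.28] = 0.0196
  f_3 = [P(vowel | comp) = 0.12] × [0.29] = 0.0348
Prior × likelihood for each component:
  π_1·f_1 = 0.57 × 0.0374 = 0.021318
  π_2·f_2 = 0.09 × 0.0196 = 0.001764
  π_3·f_3 = 0.34 × 0.0348 = 0.011832
Evidence: 0.021318 + 0.001764 + 0.011832 = 0.034914
P(Language 2 | x) = 0.001764 / 0.034914 ≈ 0.0505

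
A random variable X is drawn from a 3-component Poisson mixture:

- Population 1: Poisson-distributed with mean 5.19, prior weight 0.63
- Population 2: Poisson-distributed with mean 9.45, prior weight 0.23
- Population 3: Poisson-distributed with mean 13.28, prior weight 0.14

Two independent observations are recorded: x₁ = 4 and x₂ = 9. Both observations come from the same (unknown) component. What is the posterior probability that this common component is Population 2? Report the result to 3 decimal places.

Apply Bayes' rule: the posterior for each component is proportional to its prior times its likelihood at x.
Since both observations come from the same component, the likelihood for component k is f_k(x₁)·f_k(x₂).
  L_1 = [e^(−5.19)·5.19^4/4! = 0.16845] × [0.0419522] = 0.00706683
  L_2 = [e^(−9.45)·9.45^4/4! = 0.0261477] × [0.130329] = 0.0034078
  L_3 = [e^(−13.28)·13.28^4/4! = 0.00221386] × [0.0604768] = 0.000133887
Multiply by the mixture weights:
  π_1·L_1 = 0.63 × 0.00706683 = 0.0044521
  π_2·L_2 = 0.23 × 0.0034078 = 0.000783793
  π_3·L_3 = 0.14 × 0.000133887 = 1.87442e-05
Sum: 0.0044521 + 0.000783793 + 1.87442e-05 = 0.00525464
So the posterior for Population 2 is 0.000783793 / 0.00525464 ≈ 0.149.

0.149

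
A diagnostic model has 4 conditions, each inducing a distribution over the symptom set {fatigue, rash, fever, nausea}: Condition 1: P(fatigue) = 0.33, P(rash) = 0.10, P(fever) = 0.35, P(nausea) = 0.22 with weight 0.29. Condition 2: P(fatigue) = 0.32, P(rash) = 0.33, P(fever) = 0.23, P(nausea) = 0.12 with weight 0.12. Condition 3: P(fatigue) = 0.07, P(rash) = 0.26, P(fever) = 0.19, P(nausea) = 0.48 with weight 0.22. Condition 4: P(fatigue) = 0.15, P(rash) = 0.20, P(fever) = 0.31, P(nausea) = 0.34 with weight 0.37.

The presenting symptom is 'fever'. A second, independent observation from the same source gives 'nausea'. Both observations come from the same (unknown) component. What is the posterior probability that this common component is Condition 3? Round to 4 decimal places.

0.2369

Posterior ∝ prior × likelihood, so P(k | x) ∝ π_k f_k(x); normalise over all components.
Since both observations come from the same component, the likelihood for component k is f_k(x₁)·f_k(x₂).
  f_1 = [P(fever | comp) = 0.35] × [0.22] = 0.077
  f_2 = [P(fever | comp) = 0.23] × [0.12] = 0.0276
  f_3 = [P(fever | comp) = 0.19] × [0.48] = 0.0912
  f_4 = [P(fever | comp) = 0.31] × [0.34] = 0.1054
Weight by the priors:
  π_1·f_1 = 0.29 × 0.077 = 0.02233
  π_2·f_2 = 0.12 × 0.0276 = 0.003312
  π_3·f_3 = 0.22 × 0.0912 = 0.020064
  π_4·f_4 = 0.37 × 0.1054 = 0.038998
Normaliser: 0.02233 + 0.003312 + 0.020064 + 0.038998 = 0.084704
Responsibility of Condition 3: 0.020064 / 0.084704 ≈ 0.2369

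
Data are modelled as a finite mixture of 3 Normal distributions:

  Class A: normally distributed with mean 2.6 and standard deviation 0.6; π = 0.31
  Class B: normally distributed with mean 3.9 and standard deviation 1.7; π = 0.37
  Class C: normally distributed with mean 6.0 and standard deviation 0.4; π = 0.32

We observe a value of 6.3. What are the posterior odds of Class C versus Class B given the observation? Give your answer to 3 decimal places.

7.516

Posterior odds = (P(Z=i) f_i(x)) / (P(Z=j) f_j(x)); the normalising sum cancels.
Evaluate each component's likelihood at the observed value:
  f_A = 3.67394e-09
  f_B = 0.0866302
  f_C = 0.752844
Posterior odds = (P(Z=C)·f_C) / (P(Z=B)·f_B) = (0.32·0.752844) / (0.37·0.0866302) = 0.24091 / 0.0320532 ≈ 7.516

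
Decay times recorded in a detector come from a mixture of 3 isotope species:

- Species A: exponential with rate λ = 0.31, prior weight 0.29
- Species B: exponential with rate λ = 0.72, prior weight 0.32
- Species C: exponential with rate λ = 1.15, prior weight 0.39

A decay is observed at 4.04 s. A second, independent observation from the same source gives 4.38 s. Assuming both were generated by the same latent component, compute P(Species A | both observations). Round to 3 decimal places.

0.830

Apply Bayes' rule: the posterior for each component is proportional to its prior times its likelihood at x.
Since both observations come from the same component, the likelihood for component k is f_k(x₁)·f_k(x₂).
  L_A = [0.31·e^(−0.31·4.04) = 0.31·e^(−1.2524) = 0.0886036] × [0.0797401] = 0.00706526
  L_B = [0.72·e^(−0.72·4.04) = 0.72·e^(−2.9088) = 0.0392696] × [0.0307427] = 0.00120725
  L_C = [1.15·e^(−1.15·4.04) = 1.15·e^(−4.6460) = 0.0110399] × [0.00746718] = 8.2437e-05
Weight by the priors:
  π_A·L_A = 0.29 × 0.00706526 = 0.00204892
  π_B·L_B = 0.32 × 0.00120725 = 0.000386321
  π_C·L_C = 0.39 × 8.2437e-05 = 3.21504e-05
Normaliser: 0.00204892 + 0.000386321 + 3.21504e-05 = 0.0024674
P(Species A | x) ≈ 0.830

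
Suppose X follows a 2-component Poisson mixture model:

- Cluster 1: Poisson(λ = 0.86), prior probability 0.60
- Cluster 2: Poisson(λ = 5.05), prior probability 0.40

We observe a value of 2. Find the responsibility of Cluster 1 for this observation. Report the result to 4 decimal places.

Apply Bayes' rule: the posterior for each component is proportional to its prior times its likelihood at x.
Poisson probabilities:
  L_1 = 0.156485
  L_2 = 0.081727
Unnormalised posteriors:
  P(Z=1)·L_1 = 0.60 × 0.156485 = 0.0938912
  P(Z=2)·L_2 = 0.40 × 0.081727 = 0.0326908
Marginal: 0.0938912 + 0.0326908 = 0.126582
Responsibility of Cluster 1: 0.0938912 / 0.126582 ≈ 0.7417

0.7417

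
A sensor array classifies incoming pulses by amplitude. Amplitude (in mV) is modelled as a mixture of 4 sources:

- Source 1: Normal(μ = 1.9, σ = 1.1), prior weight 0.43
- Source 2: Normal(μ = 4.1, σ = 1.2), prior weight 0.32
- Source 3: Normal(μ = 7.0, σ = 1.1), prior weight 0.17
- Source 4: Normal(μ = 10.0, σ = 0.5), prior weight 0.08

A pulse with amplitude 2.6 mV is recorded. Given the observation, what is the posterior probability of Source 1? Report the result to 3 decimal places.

0.723

Apply Bayes' rule: the posterior for each component is proportional to its prior times its likelihood at x.
Normal densities:
  f_1 = (1/(1.1·√(2π)))·exp(−(2.6−1.9)²/(2·1.1²)) = 0.362675·exp(-0.20248) = 0.296198
  f_2 = (1/(1.2·√(2π)))·exp(−(2.6−4.1)²/(2·1.2²)) = 0.332452·exp(-0.78125) = 0.152208
  f_3 = (1/(1.1·√(2π)))·exp(−(2.6−7.0)²/(2·1.1²)) = 0.362675·exp(-8.00000) = 0.000121664
  f_4 = (1/(0.5·√(2π)))·exp(−(2.6−10.0)²/(2·0.5²)) = 0.797885·exp(-109.52000) = 2.17775e-48
Weight by the priors:
  π_1·f_1 = 0.43 × 0.296198 = 0.127365
  π_2·f_2 = 0.32 × 0.152208 = 0.0487064
  π_3·f_3 = 0.17 × 0.000121664 = 2.06829e-05
  π_4·f_4 = 0.08 × 2.17775e-48 = 1.7422e-49
Sum: 0.127365 + 0.0487064 + 2.06829e-05 + 1.7422e-49 = 0.176092
So the posterior for Source 1 is 0.127365 / 0.176092 ≈ 0.723.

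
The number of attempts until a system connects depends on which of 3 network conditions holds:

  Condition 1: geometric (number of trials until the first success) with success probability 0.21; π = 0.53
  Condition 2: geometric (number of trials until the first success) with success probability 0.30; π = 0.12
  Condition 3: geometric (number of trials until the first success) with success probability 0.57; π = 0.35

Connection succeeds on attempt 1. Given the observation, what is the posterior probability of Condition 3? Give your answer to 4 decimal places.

The responsibility of component k is π_k f_k(x) divided by Σ_j π_j f_j(x).
Component likelihoods at x = 1:
  p_1 = 0.21
  p_2 = 0.3
  p_3 = 0.57
Weight by the priors:
  π_1·p_1 = 0.53 × 0.21 = 0.1113
  π_2·p_2 = 0.12 × 0.3 = 0.036
  π_3·p_3 = 0.35 × 0.57 = 0.1995
Denominator: 0.1113 + 0.036 + 0.1995 = 0.3468
Responsibility of Condition 3: 0.1995 / 0.3468 ≈ 0.5753

0.5753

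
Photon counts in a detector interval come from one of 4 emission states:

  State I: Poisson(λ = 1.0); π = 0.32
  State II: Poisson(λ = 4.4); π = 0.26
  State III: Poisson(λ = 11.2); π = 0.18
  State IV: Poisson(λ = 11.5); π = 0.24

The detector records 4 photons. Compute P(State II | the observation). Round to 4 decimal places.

Apply Bayes' rule: the posterior for each component is proportional to its prior times its likelihood at x.
Poisson probabilities:
  L_I = 0.0153283
  L_II = 0.191736
  L_III = 0.00896526
  L_IV = 0.00738233
Multiply by the mixture weights:
  P(Z=I)·L_I = 0.32 × 0.0153283 = 0.00490506
  P(Z=II)·L_II = 0.26 × 0.191736 = 0.0498514
  P(Z=III)·L_III = 0.18 × 0.00896526 = 0.00161375
  P(Z=IV)·L_IV = 0.24 × 0.00738233 = 0.00177176
Normaliser: 0.00490506 + 0.0498514 + 0.00161375 + 0.00177176 = 0.0581419
P(State II | the observation) ≈ 0.8574

0.8574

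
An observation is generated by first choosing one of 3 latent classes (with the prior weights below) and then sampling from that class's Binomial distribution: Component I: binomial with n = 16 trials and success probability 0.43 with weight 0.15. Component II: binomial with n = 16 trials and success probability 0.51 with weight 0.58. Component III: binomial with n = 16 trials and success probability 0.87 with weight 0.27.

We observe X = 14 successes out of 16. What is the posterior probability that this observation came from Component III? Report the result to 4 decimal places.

P(component k | x) = π_k·f_k(x) / marginal(x), where marginal(x) = Σ_j π_j·f_j(x).
Component likelihoods at x = 14 successes out of 16:
  p_I = 0.000288064
  p_II = 0.00232036
  p_III = 0.288627
Prior × likelihood for each component:
  π_I·p_I = 0.15 × 0.000288064 = 4.32096e-05
  π_II·p_II = 0.58 × 0.00232036 = 0.00134581
  π_III·p_III = 0.27 × 0.288627 = 0.0779294
Sum: 4.32096e-05 + 0.00134581 + 0.0779294 = 0.0793184
P(Component III | the observation) = 0.0779294 / 0.0793184 ≈ 0.9825

0.9825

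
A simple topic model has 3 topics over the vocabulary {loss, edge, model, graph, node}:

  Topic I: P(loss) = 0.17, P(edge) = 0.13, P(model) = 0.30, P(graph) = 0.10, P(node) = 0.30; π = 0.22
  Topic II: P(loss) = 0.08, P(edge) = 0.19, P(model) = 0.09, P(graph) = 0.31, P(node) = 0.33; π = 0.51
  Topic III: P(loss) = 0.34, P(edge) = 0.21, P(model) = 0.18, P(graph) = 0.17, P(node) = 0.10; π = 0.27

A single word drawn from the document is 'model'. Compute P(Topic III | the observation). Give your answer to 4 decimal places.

0.3028

Apply Bayes' rule: the posterior for each component is proportional to its prior times its likelihood at x.
Evaluate each component's likelihood at the observed value:
  p_I = P(model | comp) = 0.30
  p_II = P(model | comp) = 0.09
  p_III = P(model | comp) = 0.18
Weight by the priors:
  π_I·p_I = 0.22 × 0.3 = 0.066
  π_II·p_II = 0.51 × 0.09 = 0.0459
  π_III·p_III = 0.27 × 0.18 = 0.0486
Marginal: 0.066 + 0.0459 + 0.0486 = 0.1605
Responsibility of Topic III: 0.0486 / 0.1605 ≈ 0.3028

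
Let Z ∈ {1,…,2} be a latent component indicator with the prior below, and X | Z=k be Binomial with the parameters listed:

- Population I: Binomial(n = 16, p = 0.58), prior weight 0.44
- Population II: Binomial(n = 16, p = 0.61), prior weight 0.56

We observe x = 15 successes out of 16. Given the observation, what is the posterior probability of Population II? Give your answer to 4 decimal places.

By Bayes' theorem, P(k | x) = P(Z=k) f_k(x) / Σ_j P(Z=j) f_j(x).
Evaluate each component's likelihood at the observed value:
  p_I = 0.00190016
  p_II = 0.00375952
Unnormalised posteriors:
  P(Z=I)·p_I = 0.44 × 0.00190016 = 0.000836068
  P(Z=II)·p_II = 0.56 × 0.00375952 = 0.00210533
Sum: 0.000836068 + 0.00210533 = 0.0029414
P(Population II | the observation) ≈ 0.7158

0.7158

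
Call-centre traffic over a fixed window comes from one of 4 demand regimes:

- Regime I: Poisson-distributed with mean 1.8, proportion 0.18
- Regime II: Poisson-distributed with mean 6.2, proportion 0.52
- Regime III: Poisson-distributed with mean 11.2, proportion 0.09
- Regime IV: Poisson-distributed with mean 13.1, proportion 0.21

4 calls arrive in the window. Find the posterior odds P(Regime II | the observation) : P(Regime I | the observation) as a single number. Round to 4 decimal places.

Only the two components matter; the odds are (π_i f_i(x)) / (π_j f_j(x)).
Component likelihoods at x = 4 calls:
  L_I = 0.0723017
  L_II = 0.124948
  L_III = 0.00896526
  L_IV = 0.00250967
Posterior odds = (π_II·L_II) / (π_I·L_I) = (0.52·0.124948) / (0.18·0.0723017) = 0.064973 / 0.0130143 ≈ 4.9924

4.9924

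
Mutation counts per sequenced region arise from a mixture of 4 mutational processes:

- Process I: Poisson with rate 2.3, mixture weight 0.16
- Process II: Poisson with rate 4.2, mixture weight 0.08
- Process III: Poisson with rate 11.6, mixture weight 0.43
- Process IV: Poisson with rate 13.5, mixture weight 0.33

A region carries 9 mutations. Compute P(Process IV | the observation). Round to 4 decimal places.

0.3029

Posterior ∝ prior × likelihood, so P(k | x) ∝ π_k f_k(x); normalise over all components.
Component likelihoods at x = 9 mutations:
  L_I = e^(−2.3)·2.3^9/9! = 0.000497634
  L_II = e^(−4.2)·4.2^9/9! = 0.0168052
  L_III = e^(−11.6)·11.6^9/9! = 0.0960601
  L_IV = e^(−13.5)·13.5^9/9! = 0.0562685
Prior × likelihood for each component:
  π_I·L_I = 0.16 × 0.000497634 = 7.96215e-05
  π_II·L_II = 0.08 × 0.0168052 = 0.00134442
  π_III·L_III = 0.43 × 0.0960601 = 0.0413058
  π_IV·L_IV = 0.33 × 0.0562685 = 0.0185686
Sum: 7.96215e-05 + 0.00134442 + 0.0413058 + 0.0185686 = 0.0612985
P(Process IV | the observation) ≈ 0.3029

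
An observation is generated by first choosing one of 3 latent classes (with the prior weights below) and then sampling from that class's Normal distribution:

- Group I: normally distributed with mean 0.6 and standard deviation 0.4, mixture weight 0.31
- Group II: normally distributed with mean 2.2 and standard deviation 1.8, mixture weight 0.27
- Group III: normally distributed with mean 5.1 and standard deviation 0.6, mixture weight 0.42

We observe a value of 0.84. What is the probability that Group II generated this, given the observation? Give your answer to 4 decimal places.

Apply Bayes' rule: the posterior for each component is proportional to its prior times its likelihood at x.
Component likelihoods at x = 0.84:
  f_I = 0.833062
  f_II = 0.1666
  f_III = 7.52257e-12
Prior × likelihood for each component:
  π_I·f_I = 0.31 × 0.833062 = 0.258249
  π_II·f_II = 0.27 × 0.1666 = 0.0449821
  π_III·f_III = 0.42 × 7.52257e-12 = 3.15948e-12
Normaliser: 0.258249 + 0.0449821 + 3.15948e-12 = 0.303231
Responsibility of Group II: 0.0449821 / 0.303231 ≈ 0.1483

0.1483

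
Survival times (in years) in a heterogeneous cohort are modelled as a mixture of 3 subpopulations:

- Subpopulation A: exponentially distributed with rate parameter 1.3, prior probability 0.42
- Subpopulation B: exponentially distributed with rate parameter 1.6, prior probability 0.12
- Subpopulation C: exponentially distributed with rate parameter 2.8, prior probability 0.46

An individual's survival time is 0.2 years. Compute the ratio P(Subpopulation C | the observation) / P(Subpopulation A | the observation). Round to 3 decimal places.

1.748

Since P(k|x) ∝ w_k f_k(x), the posterior odds are w_i f_i(x) / (w_j f_j(x)).
Exponential densities:
  L_A = 1.00237
  L_B = 1.16184
  L_C = 1.59939
Posterior odds = (w_C·L_C) / (w_A·L_A) = (0.46·1.59939) / (0.42·1.00237) = 0.735717 / 0.420994 ≈ 1.748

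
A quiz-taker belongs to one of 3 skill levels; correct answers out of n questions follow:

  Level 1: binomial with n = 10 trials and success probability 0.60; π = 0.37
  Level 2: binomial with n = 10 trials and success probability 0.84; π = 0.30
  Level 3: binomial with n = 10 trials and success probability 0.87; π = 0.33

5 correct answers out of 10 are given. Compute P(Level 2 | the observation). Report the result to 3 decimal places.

P(component k | x) = π_k·f_k(x) / marginal(x), where marginal(x) = Σ_j π_j·f_j(x).
Evaluate each component's likelihood at the observed value:
  p_1 = C(10,5)·0.60^5·0.40^5 = 252·0.07776·0.01024 = 0.200658
  p_2 = C(10,5)·0.84^5·0.16^5 = 252·0.418212·0.000104858 = 0.0110509
  p_3 = C(10,5)·0.87^5·0.13^5 = 252·0.498421·3.71293e-05 = 0.00466352
Weight by the priors:
  π_1·p_1 = 0.37 × 0.200658 = 0.0742435
  π_2·p_2 = 0.30 × 0.0110509 = 0.00331526
  π_3·p_3 = 0.33 × 0.00466352 = 0.00153896
Marginal: 0.0742435 + 0.00331526 + 0.00153896 = 0.0790977
P(Level 2 | data) ≈ 0.042

0.042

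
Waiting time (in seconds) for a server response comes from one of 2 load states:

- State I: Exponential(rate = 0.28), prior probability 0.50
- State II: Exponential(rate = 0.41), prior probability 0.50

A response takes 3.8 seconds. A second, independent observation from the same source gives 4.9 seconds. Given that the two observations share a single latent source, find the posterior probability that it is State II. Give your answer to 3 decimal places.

0.409

Posterior ∝ prior × likelihood, so P(k | x) ∝ P(Z=k) f_k(x); normalise over all components.
Since both observations come from the same component, the likelihood for component k is f_k(x₁)·f_k(x₂).
  f_I = [0.0966204] × [0.0710078] = 0.0068608
  f_II = [0.0863283] × [0.0549903] = 0.00474722
Weight by the priors:
  P(Z=I)·f_I = 0.50 × 0.0068608 = 0.0034304
  P(Z=II)·f_II = 0.50 × 0.00474722 = 0.00237361
Normaliser: 0.0034304 + 0.00237361 = 0.00580401
So the posterior for State II is 0.00237361 / 0.00580401 ≈ 0.409.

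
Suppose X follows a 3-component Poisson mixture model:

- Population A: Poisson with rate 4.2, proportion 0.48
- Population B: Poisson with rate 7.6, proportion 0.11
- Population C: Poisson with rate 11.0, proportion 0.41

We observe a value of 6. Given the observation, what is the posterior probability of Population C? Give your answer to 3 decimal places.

By Bayes' theorem, P(k | x) = π_k f_k(x) / Σ_j π_j f_j(x).
Poisson probabilities:
  L_A = 0.114321
  L_B = 0.13394
  L_C = 0.0410946
Unnormalised posteriors:
  π_A·L_A = 0.48 × 0.114321 = 0.0548741
  π_B·L_B = 0.11 × 0.13394 = 0.0147334
  π_C·L_C = 0.41 × 0.0410946 = 0.0168488
Normaliser: 0.0548741 + 0.0147334 + 0.0168488 = 0.0864563
Responsibility of Population C: 0.0168488 / 0.0864563 ≈ 0.195

0.195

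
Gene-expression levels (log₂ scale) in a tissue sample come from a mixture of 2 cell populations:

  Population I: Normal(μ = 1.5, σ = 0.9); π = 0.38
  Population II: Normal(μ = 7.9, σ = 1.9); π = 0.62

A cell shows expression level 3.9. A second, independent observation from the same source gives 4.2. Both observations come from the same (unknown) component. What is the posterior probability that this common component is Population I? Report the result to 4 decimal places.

The responsibility of component k is π_k f_k(x) divided by Σ_j π_j f_j(x).
Since both observations come from the same component, the likelihood for component k is f_k(x₁)·f_k(x₂).
  p_I = [0.0126622] × [0.00492428] = 6.23522e-05
  p_II = [0.0228945] × [0.0315269] = 0.000721792
Prior × likelihood for each component:
  π_I·p_I = 0.38 × 6.23522e-05 = 2.36938e-05
  π_II·p_II = 0.62 × 0.000721792 = 0.000447511
Sum: 2.36938e-05 + 0.000447511 = 0.000471205
So the posterior for Population I is 2.36938e-05 / 0.000471205 ≈ 0.0503.

0.0503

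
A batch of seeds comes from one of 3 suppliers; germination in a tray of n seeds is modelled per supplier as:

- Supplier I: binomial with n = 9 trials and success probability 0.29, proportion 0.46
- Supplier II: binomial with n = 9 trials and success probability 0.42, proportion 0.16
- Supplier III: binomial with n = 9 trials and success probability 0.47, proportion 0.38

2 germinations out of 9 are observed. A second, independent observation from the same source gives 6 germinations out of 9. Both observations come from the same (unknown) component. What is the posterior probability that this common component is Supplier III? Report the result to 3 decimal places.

By Bayes' theorem, P(k | x) = π_k f_k(x) / Σ_j π_j f_j(x).
Since both observations come from the same component, the likelihood for component k is f_k(x₁)·f_k(x₂).
  L_I = [C(9,2)·0.29^2·0.71^7 = 36·0.0841·0.0909512 = 0.275364] × [0.0178831] = 0.00492435
  L_II = [C(9,2)·0.42^2·0.58^7 = 36·0.1764·0.0220798 = 0.140216] × [0.089962] = 0.0126141
  L_III = [C(9,2)·0.47^2·0.53^7 = 36·0.2209·0.0117471 = 0.0934177] × [0.134801] = 0.0125928
Prior × likelihood for each component:
  π_I·L_I = 0.46 × 0.00492435 = 0.0022652
  π_II·L_II = 0.16 × 0.0126141 = 0.00201825
  π_III·L_III = 0.38 × 0.0125928 = 0.00478528
Normaliser: 0.0022652 + 0.00201825 + 0.00478528 = 0.00906873
So the posterior for Supplier III is 0.00478528 / 0.00906873 ≈ 0.528.

0.528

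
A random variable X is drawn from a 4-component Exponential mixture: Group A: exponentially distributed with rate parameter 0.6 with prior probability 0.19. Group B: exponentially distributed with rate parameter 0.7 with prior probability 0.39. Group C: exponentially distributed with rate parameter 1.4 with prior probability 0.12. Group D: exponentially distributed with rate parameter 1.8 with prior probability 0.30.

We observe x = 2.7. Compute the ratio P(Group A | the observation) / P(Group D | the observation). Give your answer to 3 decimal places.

5.390

Only the two components matter; the odds are (P(Z=i) f_i(x)) / (P(Z=j) f_j(x)).
Component likelihoods at x = 2.7:
  p_A = 0.6·e^(−0.6·2.7) = 0.6·e^(−1.6200) = 0.118739
  p_B = 0.7·e^(−0.7·2.7) = 0.7·e^(−1.8900) = 0.10575
  p_C = 1.4·e^(−1.4·2.7) = 1.4·e^(−3.7800) = 0.0319518
  p_D = 1.8·e^(−1.8·2.7) = 1.8·e^(−4.8600) = 0.0139509
Odds = (0.19/0.30) × (0.118739/0.0139509) = 0.633333 × 8.51124 ≈ 5.390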